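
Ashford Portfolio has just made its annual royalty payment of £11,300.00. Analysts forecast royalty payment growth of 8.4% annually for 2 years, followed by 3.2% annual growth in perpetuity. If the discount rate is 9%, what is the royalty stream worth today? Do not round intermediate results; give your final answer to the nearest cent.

D_1 = 12249.20000
D_2 = 13278.13280
Terminal value at year 2: TV = D_2×(1+g_2)/(r−g_2) = 13703.03305/0.058 = 236259.19051
P_0 = D_1/(1+r)^1 + D_2/(1+r)^2 + TV/(1+r)^2
    = 11237.79817 + 11175.93873 + 198854.63388 = 221268.37077

£221268.37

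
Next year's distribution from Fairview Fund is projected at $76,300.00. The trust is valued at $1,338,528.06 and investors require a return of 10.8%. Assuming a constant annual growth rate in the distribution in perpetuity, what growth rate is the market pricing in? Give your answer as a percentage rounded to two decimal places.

P = D₁/(r−g) ⇒ g = r − D₁/P = 0.108 − $76,300.00/$1,338,528.06 = 0.050997

5.10%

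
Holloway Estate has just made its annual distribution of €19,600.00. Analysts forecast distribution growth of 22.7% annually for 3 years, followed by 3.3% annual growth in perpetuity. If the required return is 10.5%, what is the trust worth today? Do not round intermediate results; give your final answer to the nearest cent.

D_1 = 24049.20000
D_2 = 29508.36840
D_3 = 36206.76803
Terminal value at year 3: TV = D_3×(1+g_2)/(r−g_2) = 37401.59137/0.072 = 519466.54683
P_0 = D_1/(1+r)^1 + D_2/(1+r)^2 + D_3/(1+r)^3 + TV/(1+r)^3
    = 21763.98190 + 24166.88307 + 26835.08192 + 385008.88372 = 457774.83061

€457774.83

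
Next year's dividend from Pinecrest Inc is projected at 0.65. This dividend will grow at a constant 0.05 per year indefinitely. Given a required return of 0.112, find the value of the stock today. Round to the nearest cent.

Growing perpetuity: P = D₁ / (r − g) = 0.6500 / (0.112 − 0.05) = 10.48

10.48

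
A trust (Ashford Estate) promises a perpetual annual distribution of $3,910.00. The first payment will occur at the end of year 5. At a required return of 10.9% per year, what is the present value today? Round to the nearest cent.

$23715.05

Value at end of year 4: C / r = $3,910.00 / 0.109 = $35,871.5596
Discount to today: PV = $35,871.5596 / (1 + 0.109)^4 = $35,871.5596 / 1.512607 = $23,715.05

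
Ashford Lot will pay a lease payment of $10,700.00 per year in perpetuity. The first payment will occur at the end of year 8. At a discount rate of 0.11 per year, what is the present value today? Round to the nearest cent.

Value at end of year 7: C / r = $10,700.00 / 0.11 = $97,272.7273
Discount to today: PV = $97,272.7273 / (1 + 0.11)^7 = $97,272.7273 / 2.076160 = $46,852.23

$46852.23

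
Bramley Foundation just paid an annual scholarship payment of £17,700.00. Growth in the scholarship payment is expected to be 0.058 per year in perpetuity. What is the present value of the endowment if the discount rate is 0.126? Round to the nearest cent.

D₁ = D₀ × (1 + g) = £17,700.00 × 1.058 = £18,726.6000
Growing perpetuity: P = D₁ / (r − g) = £18,726.6000 / (0.126 − 0.058) = £275,391.18

£275391.18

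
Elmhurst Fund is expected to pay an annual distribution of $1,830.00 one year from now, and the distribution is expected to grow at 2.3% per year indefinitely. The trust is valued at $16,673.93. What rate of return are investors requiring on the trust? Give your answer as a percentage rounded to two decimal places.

13.28%

P = D₁/(r − g) ⇒ r = D₁/P + g = $1,830.0000/$16,673.93 + 0.023 = 0.109752 + 0.023 = 0.132752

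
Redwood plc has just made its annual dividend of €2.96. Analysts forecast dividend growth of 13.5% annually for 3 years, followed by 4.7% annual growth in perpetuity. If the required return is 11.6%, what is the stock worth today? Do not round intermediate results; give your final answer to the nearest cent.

D_1 = 3.35960
D_2 = 3.81315
D_3 = 4.32792
Terminal value at year 3: TV = D_3×(1+g_2)/(r−g_2) = 4.53133/0.069 = 65.67149
P_0 = D_1/(1+r)^1 + D_2/(1+r)^2 + D_3/(1+r)^3 + TV/(1+r)^3
    = 3.01039 + 3.06165 + 3.11377 + 47.24809 = 56.43391

€56.43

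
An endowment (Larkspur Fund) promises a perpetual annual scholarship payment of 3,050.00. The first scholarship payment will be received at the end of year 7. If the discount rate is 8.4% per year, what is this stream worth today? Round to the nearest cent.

Value at end of year 6: C / r = 3,050.00 / 0.084 = 36,309.5238
Discount to today: PV = 36,309.5238 / (1 + 0.084)^6 = 36,309.5238 / 1.622466 = 22,379.22

22379.22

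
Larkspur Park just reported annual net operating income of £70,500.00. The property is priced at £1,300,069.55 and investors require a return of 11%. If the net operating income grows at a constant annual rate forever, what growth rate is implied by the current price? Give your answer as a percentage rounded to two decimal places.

5.29%

P = D₀(1+g)/(r−g) ⇒ P(r−g) = D₀(1+g) ⇒ g(P+D₀) = P·r − D₀
g = (P·r − D₀)/(P + D₀) = (£1,300,069.55×0.11 − £70,500.00) / (£1,300,069.55 + £70,500.00) = 0.052903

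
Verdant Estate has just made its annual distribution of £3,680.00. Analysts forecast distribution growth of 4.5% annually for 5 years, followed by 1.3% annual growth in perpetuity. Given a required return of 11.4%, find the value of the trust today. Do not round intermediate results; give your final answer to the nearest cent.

£42060.20

D_1 = 3845.60000
D_2 = 4018.65200
D_3 = 4199.49134
D_4 = 4388.46845
D_5 = 4585.94953
Terminal value at year 5: TV = D_5×(1+g_2)/(r−g_2) = 4645.56687/0.101 = 45995.71163
P_0 = D_1/(1+r)^1 + D_2/(1+r)^2 + D_3/(1+r)^3 + D_4/(1+r)^4 + D_5/(1+r)^5 + TV/(1+r)^5
    = 3452.06463 + 3238.24734 + 3037.67367 + 2849.52333 + 2673.02682 + 26809.66506 = 42060.20087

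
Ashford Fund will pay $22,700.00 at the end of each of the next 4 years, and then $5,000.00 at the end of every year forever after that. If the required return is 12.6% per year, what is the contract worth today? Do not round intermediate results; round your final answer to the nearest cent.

PV of 4-year annuity: $22,700.00 × [1 − (1+0.126)^−4] / 0.126 = 68085.53594
Perpetuity value at year 4: $5,000.00 / 0.126 = 39682.53968
PV of perpetuity: 39682.53968 / (1+0.126)^4 = 24685.72560
Total PV = 68085.53594 + 24685.72560 = 92771.26154

$92771.26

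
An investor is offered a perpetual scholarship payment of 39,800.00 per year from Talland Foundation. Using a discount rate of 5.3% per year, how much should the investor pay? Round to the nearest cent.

Level perpetuity: PV = C / r = 39,800.00 / 0.053 = 750,943.40

750943.40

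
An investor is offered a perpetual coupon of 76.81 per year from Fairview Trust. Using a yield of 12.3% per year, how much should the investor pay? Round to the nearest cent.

Level perpetuity: PV = C / r = 76.81 / 0.123 = 624.47

624.47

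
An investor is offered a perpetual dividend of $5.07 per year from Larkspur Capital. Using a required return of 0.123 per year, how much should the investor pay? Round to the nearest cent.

Level perpetuity: PV = C / r = $5.07 / 0.123 = $41.22

$41.22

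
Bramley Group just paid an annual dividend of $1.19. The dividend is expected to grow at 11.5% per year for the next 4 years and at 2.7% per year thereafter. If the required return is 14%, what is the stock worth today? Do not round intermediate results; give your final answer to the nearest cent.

D_1 = 1.32685
D_2 = 1.47944
D_3 = 1.64957
D_4 = 1.83927
Terminal value at year 4: TV = D_4×(1+g_2)/(r−g_2) = 1.88893/0.113 = 16.71623
P_0 = D_1/(1+r)^1 + D_2/(1+r)^2 + D_3/(1+r)^3 + D_4/(1+r)^4 + TV/(1+r)^4
    = 1.16390 + 1.13838 + 1.11341 + 1.08900 + 9.89735 = 14.40205

$14.40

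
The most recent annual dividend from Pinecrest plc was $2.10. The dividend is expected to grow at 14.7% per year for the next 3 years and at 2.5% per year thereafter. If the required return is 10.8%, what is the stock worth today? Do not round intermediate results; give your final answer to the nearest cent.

$35.52

D_1 = 2.40870
D_2 = 2.76278
D_3 = 3.16891
Terminal value at year 3: TV = D_3×(1+g_2)/(r−g_2) = 3.24813/0.083 = 39.13410
P_0 = D_1/(1+r)^1 + D_2/(1+r)^2 + D_3/(1+r)^3 + TV/(1+r)^3
    = 2.17392 + 2.25044 + 2.32965 + 28.76975 = 35.52375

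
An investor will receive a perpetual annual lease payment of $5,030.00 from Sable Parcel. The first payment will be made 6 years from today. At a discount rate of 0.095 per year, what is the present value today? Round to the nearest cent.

$33633.63

Value at end of year 5: C / r = $5,030.00 / 0.095 = $52,947.3684
Discount to today: PV = $52,947.3684 / (1 + 0.095)^5 = $52,947.3684 / 1.574239 = $33,633.63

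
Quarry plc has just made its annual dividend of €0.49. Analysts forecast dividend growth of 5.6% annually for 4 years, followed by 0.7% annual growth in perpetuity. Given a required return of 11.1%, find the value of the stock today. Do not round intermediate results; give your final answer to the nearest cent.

€5.60

D_1 = 0.51744
D_2 = 0.54642
D_3 = 0.57702
D_4 = 0.60933
Terminal value at year 4: TV = D_4×(1+g_2)/(r−g_2) = 0.61359/0.104 = 5.89994
P_0 = D_1/(1+r)^1 + D_2/(1+r)^2 + D_3/(1+r)^3 + D_4/(1+r)^4 + TV/(1+r)^4
    = 0.46574 + 0.44269 + 0.42077 + 0.39994 + 3.87250 = 5.60164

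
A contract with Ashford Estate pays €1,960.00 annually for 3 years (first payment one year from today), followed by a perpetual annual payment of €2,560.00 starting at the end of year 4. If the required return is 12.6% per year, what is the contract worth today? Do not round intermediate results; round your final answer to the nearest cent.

PV of 3-year annuity: €1,960.00 × [1 − (1+0.126)^−3] / 0.126 = 4659.47376
Perpetuity value at year 3: €2,560.00 / 0.126 = 20317.46032
PV of perpetuity: 20317.46032 / (1+0.126)^3 = 14231.61704
Total PV = 4659.47376 + 14231.61704 = 18891.09080

€18891.09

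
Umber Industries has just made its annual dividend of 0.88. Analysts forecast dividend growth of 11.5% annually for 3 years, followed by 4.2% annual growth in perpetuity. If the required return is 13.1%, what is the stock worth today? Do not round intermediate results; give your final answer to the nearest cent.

12.44

D_1 = 0.98120
D_2 = 1.09404
D_3 = 1.21985
Terminal value at year 3: TV = D_3×(1+g_2)/(r−g_2) = 1.27109/0.089 = 14.28187
P_0 = D_1/(1+r)^1 + D_2/(1+r)^2 + D_3/(1+r)^3 + TV/(1+r)^3
    = 0.86755 + 0.85528 + 0.84318 + 9.87182 = 12.43783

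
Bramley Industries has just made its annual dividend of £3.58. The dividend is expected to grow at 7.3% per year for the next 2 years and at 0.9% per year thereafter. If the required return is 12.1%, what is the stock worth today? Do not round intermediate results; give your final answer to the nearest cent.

£36.26

D_1 = 3.84134
D_2 = 4.12176
Terminal value at year 2: TV = D_2×(1+g_2)/(r−g_2) = 4.15885/0.112 = 37.13262
P_0 = D_1/(1+r)^1 + D_2/(1+r)^2 + TV/(1+r)^2
    = 3.42671 + 3.27998 + 29.54911 = 36.25580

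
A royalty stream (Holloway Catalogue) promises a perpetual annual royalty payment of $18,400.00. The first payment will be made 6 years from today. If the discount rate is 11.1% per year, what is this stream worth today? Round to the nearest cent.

Value at end of year 5: C / r = $18,400.00 / 0.111 = $165,765.7658
Discount to today: PV = $165,765.7658 / (1 + 0.111)^5 = $165,765.7658 / 1.692662 = $97,931.98

$97931.98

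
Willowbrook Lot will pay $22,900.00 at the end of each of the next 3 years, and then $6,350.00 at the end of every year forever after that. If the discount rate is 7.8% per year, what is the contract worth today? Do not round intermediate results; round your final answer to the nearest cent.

PV of 3-year annuity: $22,900.00 × [1 − (1+0.078)^−3] / 0.078 = 59229.14580
Perpetuity value at year 3: $6,350.00 / 0.078 = 81410.25641
PV of perpetuity: 81410.25641 / (1+0.078)^3 = 64986.45397
Total PV = 59229.14580 + 64986.45397 = 124215.59977

$124215.60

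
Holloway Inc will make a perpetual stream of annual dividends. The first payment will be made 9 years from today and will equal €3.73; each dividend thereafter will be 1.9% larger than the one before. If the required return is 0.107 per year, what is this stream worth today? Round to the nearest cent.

€18.80

Value at end of year 8: C₁ / (r − g) = €3.73 / (0.107 − 0.019) = €42.3864
Discount to today: PV = €42.3864 / (1 + 0.107)^8 = €42.3864 / 2.255179 = €18.80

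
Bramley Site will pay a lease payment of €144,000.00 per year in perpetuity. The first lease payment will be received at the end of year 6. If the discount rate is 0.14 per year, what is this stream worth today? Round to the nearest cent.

€534207.77

Value at end of year 5: C / r = €144,000.00 / 0.14 = €1,028,571.4286
Discount to today: PV = €1,028,571.4286 / (1 + 0.14)^5 = €1,028,571.4286 / 1.925415 = €534,207.77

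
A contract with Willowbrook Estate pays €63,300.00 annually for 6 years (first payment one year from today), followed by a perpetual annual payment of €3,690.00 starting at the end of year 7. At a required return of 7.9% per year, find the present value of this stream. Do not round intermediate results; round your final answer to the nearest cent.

PV of 6-year annuity: €63,300.00 × [1 − (1+0.079)^−6] / 0.079 = 293518.13936
Perpetuity value at year 6: €3,690.00 / 0.079 = 46708.86076
PV of perpetuity: 46708.86076 / (1+0.079)^6 = 29598.56164
Total PV = 293518.13936 + 29598.56164 = 323116.70100

€323116.70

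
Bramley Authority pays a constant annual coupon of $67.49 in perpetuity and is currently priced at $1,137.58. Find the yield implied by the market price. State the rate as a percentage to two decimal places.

P = C/r ⇒ r = C/P = $67.49/$1,137.58 = 0.059328

5.93%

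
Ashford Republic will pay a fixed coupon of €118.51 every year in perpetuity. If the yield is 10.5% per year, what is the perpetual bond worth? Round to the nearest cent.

€1128.67

Level perpetuity: PV = C / r = €118.51 / 0.105 = €1,128.67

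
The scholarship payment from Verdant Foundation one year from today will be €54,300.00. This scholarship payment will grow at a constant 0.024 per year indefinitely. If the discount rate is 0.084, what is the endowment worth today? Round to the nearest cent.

€905000.00

Growing perpetuity: P = D₁ / (r − g) = €54,300.0000 / (0.084 − 0.024) = €905,000.00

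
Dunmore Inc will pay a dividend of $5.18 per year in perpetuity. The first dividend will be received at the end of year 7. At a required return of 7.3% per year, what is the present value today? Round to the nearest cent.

$46.50

Value at end of year 6: C / r = $5.18 / 0.073 = $70.9589
Discount to today: PV = $70.9589 / (1 + 0.073)^6 = $70.9589 / 1.526154 = $46.50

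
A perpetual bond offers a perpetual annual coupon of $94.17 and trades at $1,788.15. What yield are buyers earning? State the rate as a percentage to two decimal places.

P = C/r ⇒ r = C/P = $94.17/$1,788.15 = 0.052663

5.27%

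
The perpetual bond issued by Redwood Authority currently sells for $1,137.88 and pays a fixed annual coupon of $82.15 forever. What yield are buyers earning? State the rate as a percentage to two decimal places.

7.22%

P = C/r ⇒ r = C/P = $82.15/$1,137.88 = 0.072196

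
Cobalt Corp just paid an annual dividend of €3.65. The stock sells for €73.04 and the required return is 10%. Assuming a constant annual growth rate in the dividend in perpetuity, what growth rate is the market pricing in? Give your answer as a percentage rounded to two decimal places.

4.76%

P = D₀(1+g)/(r−g) ⇒ P(r−g) = D₀(1+g) ⇒ g(P+D₀) = P·r − D₀
g = (P·r − D₀)/(P + D₀) = (€73.04×0.1 − €3.65) / (€73.04 + €3.65) = 0.047646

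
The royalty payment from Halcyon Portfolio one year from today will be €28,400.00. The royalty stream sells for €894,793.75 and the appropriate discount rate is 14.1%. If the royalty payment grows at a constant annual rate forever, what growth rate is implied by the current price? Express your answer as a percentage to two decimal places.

P = D₁/(r−g) ⇒ g = r − D₁/P = 0.141 − €28,400.00/€894,793.75 = 0.109261

10.93%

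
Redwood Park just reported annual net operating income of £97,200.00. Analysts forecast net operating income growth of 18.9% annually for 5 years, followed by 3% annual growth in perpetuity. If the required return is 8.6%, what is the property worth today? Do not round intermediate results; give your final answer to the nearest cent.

£3455450.83

D_1 = 115570.80000
D_2 = 137413.68120
D_3 = 163384.86695
D_4 = 194264.60680
D_5 = 230980.61748
Terminal value at year 5: TV = D_5×(1+g_2)/(r−g_2) = 237910.03601/0.056 = 4248393.50017
P_0 = D_1/(1+r)^1 + D_2/(1+r)^2 + D_3/(1+r)^3 + D_4/(1+r)^4 + D_5/(1+r)^5 + TV/(1+r)^5
    = 106418.78453 + 116511.91050 + 127562.30349 + 139660.75400 + 152906.66345 + 2812390.41709 = 3455450.83306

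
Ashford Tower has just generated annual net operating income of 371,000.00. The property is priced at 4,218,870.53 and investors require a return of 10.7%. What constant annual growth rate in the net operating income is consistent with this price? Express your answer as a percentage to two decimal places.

P = D₀(1+g)/(r−g) ⇒ P(r−g) = D₀(1+g) ⇒ g(P+D₀) = P·r − D₀
g = (P·r − D₀)/(P + D₀) = (4,218,870.53×0.107 − 371,000.00) / (4,218,870.53 + 371,000.00) = 0.017521

1.75%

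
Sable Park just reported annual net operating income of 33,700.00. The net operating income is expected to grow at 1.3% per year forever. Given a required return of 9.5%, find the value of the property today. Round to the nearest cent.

D₁ = D₀ × (1 + g) = 33,700.00 × 1.013 = 34,138.1000
Growing perpetuity: P = D₁ / (r − g) = 34,138.1000 / (0.095 − 0.013) = 416,318.29

416318.29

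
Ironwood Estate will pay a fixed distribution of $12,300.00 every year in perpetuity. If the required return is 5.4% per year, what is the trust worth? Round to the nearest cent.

Level perpetuity: PV = C / r = $12,300.00 / 0.054 = $227,777.78

$227777.78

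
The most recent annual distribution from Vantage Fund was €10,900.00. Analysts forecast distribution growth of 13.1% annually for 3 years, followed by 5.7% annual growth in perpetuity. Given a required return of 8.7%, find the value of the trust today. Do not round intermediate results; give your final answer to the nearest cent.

D_1 = 12327.90000
D_2 = 13942.85490
D_3 = 15769.36889
Terminal value at year 3: TV = D_3×(1+g_2)/(r−g_2) = 16668.22292/0.03 = 555607.43062
P_0 = D_1/(1+r)^1 + D_2/(1+r)^2 + D_3/(1+r)^3 + TV/(1+r)^3
    = 11341.21435 + 11800.28835 + 12277.94491 + 432592.92571 = 468012.37332

€468012.37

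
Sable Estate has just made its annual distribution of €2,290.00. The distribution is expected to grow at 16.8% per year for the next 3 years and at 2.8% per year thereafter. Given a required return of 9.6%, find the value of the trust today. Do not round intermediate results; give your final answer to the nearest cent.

D_1 = 2674.72000
D_2 = 3124.07296
D_3 = 3648.91722
Terminal value at year 3: TV = D_3×(1+g_2)/(r−g_2) = 3751.08690/0.068 = 55163.04264
P_0 = D_1/(1+r)^1 + D_2/(1+r)^2 + D_3/(1+r)^3 + TV/(1+r)^3
    = 2440.43796 + 2600.75870 + 2771.61146 + 41900.24382 = 49713.05193

€49713.05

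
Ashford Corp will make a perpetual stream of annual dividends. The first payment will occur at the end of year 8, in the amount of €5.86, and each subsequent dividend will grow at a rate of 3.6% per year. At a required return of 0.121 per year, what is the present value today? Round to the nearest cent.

€30.99

Value at end of year 7: C₁ / (r − g) = €5.86 / (0.121 − 0.036) = €68.9412
Discount to today: PV = €68.9412 / (1 + 0.121)^7 = €68.9412 / 2.224535 = €30.99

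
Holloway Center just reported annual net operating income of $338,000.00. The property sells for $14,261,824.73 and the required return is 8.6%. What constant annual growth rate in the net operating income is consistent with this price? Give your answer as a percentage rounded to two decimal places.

6.09%

P = D₀(1+g)/(r−g) ⇒ P(r−g) = D₀(1+g) ⇒ g(P+D₀) = P·r − D₀
g = (P·r − D₀)/(P + D₀) = ($14,261,824.73×0.086 − $338,000.00) / ($14,261,824.73 + $338,000.00) = 0.060858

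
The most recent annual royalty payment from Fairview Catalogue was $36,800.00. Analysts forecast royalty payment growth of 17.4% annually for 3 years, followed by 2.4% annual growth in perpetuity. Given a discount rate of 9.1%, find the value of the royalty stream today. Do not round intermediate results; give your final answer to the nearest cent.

$828880.35

D_1 = 43203.20000
D_2 = 50720.55680
D_3 = 59545.93368
Terminal value at year 3: TV = D_3×(1+g_2)/(r−g_2) = 60975.03609/0.067 = 910075.16555
P_0 = D_1/(1+r)^1 + D_2/(1+r)^2 + D_3/(1+r)^3 + TV/(1+r)^3
    = 39599.63336 + 42612.25442 + 45854.06662 + 700814.39137 = 828880.34578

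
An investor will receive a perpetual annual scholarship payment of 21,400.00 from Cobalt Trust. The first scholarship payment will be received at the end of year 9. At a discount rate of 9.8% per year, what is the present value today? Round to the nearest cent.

103363.92

Value at end of year 8: C / r = 21,400.00 / 0.098 = 218,367.3469
Discount to today: PV = 218,367.3469 / (1 + 0.098)^8 = 218,367.3469 / 2.112607 = 103,363.92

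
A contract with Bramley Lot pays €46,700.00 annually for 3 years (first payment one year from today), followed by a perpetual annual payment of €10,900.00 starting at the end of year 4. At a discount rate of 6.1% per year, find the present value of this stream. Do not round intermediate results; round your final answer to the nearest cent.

PV of 3-year annuity: €46,700.00 × [1 − (1+0.061)^−3] / 0.061 = 124599.06150
Perpetuity value at year 3: €10,900.00 / 0.061 = 178688.52459
PV of perpetuity: 178688.52459 / (1+0.061)^3 = 149606.51666
Total PV = 124599.06150 + 149606.51666 = 274205.57816

€274205.58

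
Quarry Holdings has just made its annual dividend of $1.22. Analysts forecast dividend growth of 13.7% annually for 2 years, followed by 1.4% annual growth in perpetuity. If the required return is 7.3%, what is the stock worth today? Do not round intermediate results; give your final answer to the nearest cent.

$26.21

D_1 = 1.38714
D_2 = 1.57718
Terminal value at year 2: TV = D_2×(1+g_2)/(r−g_2) = 1.59926/0.059 = 27.10608
P_0 = D_1/(1+r)^1 + D_2/(1+r)^2 + TV/(1+r)^2
    = 1.29277 + 1.36988 + 23.54330 = 26.20594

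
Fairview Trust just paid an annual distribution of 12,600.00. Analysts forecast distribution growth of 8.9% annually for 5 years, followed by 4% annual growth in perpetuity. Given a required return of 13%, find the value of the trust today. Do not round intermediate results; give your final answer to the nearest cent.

D_1 = 13721.40000
D_2 = 14942.60460
D_3 = 16272.49641
D_4 = 17720.74859
D_5 = 19297.89521
Terminal value at year 5: TV = D_5×(1+g_2)/(r−g_2) = 20069.81102/0.09 = 222997.90025
P_0 = D_1/(1+r)^1 + D_2/(1+r)^2 + D_3/(1+r)^3 + D_4/(1+r)^4 + D_5/(1+r)^5 + TV/(1+r)^5
    = 12142.83186 + 11702.25123 + 11277.65628 + 10868.46698 + 10474.12437 + 121034.32607 = 177499.65679

177499.66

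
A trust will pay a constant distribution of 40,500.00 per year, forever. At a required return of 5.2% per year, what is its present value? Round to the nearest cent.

778846.15

Level perpetuity: PV = C / r = 40,500.00 / 0.052 = 778,846.15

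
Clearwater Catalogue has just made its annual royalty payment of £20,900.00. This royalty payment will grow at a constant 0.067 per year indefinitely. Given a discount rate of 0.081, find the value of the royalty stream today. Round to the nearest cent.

£1592878.57

D₁ = D₀ × (1 + g) = £20,900.00 × 1.067 = £22,300.3000
Growing perpetuity: P = D₁ / (r − g) = £22,300.3000 / (0.081 − 0.067) = £1,592,878.57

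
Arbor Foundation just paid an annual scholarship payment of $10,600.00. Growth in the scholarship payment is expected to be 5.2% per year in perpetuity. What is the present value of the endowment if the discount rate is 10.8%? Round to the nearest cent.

D₁ = D₀ × (1 + g) = $10,600.00 × 1.052 = $11,151.2000
Growing perpetuity: P = D₁ / (r − g) = $11,151.2000 / (0.108 − 0.052) = $199,128.57

$199128.57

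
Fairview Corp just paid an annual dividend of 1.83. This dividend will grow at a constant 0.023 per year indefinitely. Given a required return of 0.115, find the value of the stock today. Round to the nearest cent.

20.35

D₁ = D₀ × (1 + g) = 1.83 × 1.023 = 1.8721
Growing perpetuity: P = D₁ / (r − g) = 1.8721 / (0.115 − 0.023) = 20.35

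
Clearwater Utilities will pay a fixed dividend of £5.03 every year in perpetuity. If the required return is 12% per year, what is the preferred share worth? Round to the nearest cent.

Level perpetuity: PV = C / r = £5.03 / 0.12 = £41.92

£41.92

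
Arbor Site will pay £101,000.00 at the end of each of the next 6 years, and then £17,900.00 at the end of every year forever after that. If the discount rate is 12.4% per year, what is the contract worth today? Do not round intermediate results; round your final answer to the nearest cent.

£482177.00

PV of 6-year annuity: £101,000.00 × [1 − (1+0.124)^−6] / 0.124 = 410590.11751
Perpetuity value at year 6: £17,900.00 / 0.124 = 144354.83871
PV of perpetuity: 144354.83871 / (1+0.124)^6 = 71586.88719
Total PV = 410590.11751 + 71586.88719 = 482177.00470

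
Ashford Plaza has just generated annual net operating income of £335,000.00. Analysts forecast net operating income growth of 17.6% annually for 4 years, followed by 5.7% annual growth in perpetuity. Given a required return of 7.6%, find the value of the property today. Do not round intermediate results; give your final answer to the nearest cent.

D_1 = 393960.00000
D_2 = 463296.96000
D_3 = 544837.22496
D_4 = 640728.57655
Terminal value at year 4: TV = D_4×(1+g_2)/(r−g_2) = 677250.10542/0.019 = 35644742.39034
P_0 = D_1/(1+r)^1 + D_2/(1+r)^2 + D_3/(1+r)^3 + D_4/(1+r)^4 + TV/(1+r)^4
    = 366133.82900 + 400161.13652 + 437350.83323 + 477996.82144 + 26591717.90880 = 28273360.52899

£28273360.53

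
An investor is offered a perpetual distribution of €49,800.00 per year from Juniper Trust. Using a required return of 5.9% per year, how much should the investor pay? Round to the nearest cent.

€844067.80

Level perpetuity: PV = C / r = €49,800.00 / 0.059 = €844,067.80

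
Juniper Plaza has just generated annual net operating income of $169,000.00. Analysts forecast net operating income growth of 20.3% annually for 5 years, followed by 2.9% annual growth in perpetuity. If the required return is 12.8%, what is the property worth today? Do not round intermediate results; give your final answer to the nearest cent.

D_1 = 203307.00000
D_2 = 244578.32100
D_3 = 294227.72016
D_4 = 353955.94736
D_5 = 425809.00467
Terminal value at year 5: TV = D_5×(1+g_2)/(r−g_2) = 438157.46580/0.099 = 4425832.98793
P_0 = D_1/(1+r)^1 + D_2/(1+r)^2 + D_3/(1+r)^3 + D_4/(1+r)^4 + D_5/(1+r)^5 + TV/(1+r)^5
    = 180236.70213 + 192220.52541 + 205001.14545 + 218631.54076 + 233168.21235 + 2423536.26776 = 3452794.39385

$3452794.39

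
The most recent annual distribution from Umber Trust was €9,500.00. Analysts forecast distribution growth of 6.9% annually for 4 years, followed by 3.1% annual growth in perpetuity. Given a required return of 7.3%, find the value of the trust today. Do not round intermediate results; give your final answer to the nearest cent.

€267391.56

D_1 = 10155.50000
D_2 = 10856.22950
D_3 = 11605.30934
D_4 = 12406.07568
Terminal value at year 4: TV = D_4×(1+g_2)/(r−g_2) = 12790.66403/0.042 = 304539.61966
P_0 = D_1/(1+r)^1 + D_2/(1+r)^2 + D_3/(1+r)^3 + D_4/(1+r)^4 + TV/(1+r)^4
    = 9464.58527 + 9429.30257 + 9394.15140 + 9359.13126 + 229744.38881 = 267391.55931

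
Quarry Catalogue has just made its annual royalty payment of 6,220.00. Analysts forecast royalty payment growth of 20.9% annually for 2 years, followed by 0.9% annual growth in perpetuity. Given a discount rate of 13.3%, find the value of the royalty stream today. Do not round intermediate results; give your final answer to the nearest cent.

71350.21

D_1 = 7519.98000
D_2 = 9091.65582
Terminal value at year 2: TV = D_2×(1+g_2)/(r−g_2) = 9173.48072/0.124 = 73979.68324
P_0 = D_1/(1+r)^1 + D_2/(1+r)^2 + TV/(1+r)^2
    = 6637.22860 + 7082.44428 + 57630.53453 = 71350.20741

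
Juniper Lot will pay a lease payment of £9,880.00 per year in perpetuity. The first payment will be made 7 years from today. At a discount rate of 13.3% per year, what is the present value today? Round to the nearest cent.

£35117.68

Value at end of year 6: C / r = £9,880.00 / 0.133 = £74,285.7143
Discount to today: PV = £74,285.7143 / (1 + 0.133)^6 = £74,285.7143 / 2.115336 = £35,117.68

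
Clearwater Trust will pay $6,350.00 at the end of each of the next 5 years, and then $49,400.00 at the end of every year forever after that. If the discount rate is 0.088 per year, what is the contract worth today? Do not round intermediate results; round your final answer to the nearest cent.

$393041.57

PV of 5-year annuity: $6,350.00 × [1 − (1+0.088)^−5] / 0.088 = 24827.99325
Perpetuity value at year 5: $49,400.00 / 0.088 = 561363.63636
PV of perpetuity: 561363.63636 / (1+0.088)^5 = 368213.57863
Total PV = 24827.99325 + 368213.57863 = 393041.57188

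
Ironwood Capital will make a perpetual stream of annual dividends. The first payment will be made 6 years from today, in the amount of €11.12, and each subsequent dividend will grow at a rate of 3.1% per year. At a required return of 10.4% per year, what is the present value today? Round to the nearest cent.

€92.88

Value at end of year 5: C₁ / (r − g) = €11.12 / (0.104 − 0.031) = €152.3288
Discount to today: PV = €152.3288 / (1 + 0.104)^5 = €152.3288 / 1.640006 = €92.88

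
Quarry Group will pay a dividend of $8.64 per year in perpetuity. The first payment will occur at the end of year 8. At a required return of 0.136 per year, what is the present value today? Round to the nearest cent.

$26.02

Value at end of year 7: C / r = $8.64 / 0.136 = $63.5294
Discount to today: PV = $63.5294 / (1 + 0.136)^7 = $63.5294 / 2.441453 = $26.02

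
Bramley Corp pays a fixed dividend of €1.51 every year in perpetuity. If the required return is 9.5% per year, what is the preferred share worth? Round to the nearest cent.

Level perpetuity: PV = C / r = €1.51 / 0.095 = €15.89

€15.89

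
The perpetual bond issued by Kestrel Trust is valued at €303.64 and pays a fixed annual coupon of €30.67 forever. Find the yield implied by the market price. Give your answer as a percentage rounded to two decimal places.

10.10%

P = C/r ⇒ r = C/P = €30.67/€303.64 = 0.101008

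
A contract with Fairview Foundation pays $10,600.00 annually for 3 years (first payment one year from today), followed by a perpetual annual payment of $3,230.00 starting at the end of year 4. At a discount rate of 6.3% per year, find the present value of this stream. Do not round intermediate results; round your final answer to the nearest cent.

PV of 3-year annuity: $10,600.00 × [1 − (1+0.063)^−3] / 0.063 = 28177.39070
Perpetuity value at year 3: $3,230.00 / 0.063 = 51269.84127
PV of perpetuity: 51269.84127 / (1+0.063)^3 = 42683.71184
Total PV = 28177.39070 + 42683.71184 = 70861.10254

$70861.10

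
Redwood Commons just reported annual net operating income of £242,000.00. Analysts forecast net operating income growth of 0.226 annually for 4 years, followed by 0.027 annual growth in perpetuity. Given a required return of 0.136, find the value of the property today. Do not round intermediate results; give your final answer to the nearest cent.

D_1 = 296692.00000
D_2 = 363744.39200
D_3 = 445950.62459
D_4 = 546735.46575
Terminal value at year 4: TV = D_4×(1+g_2)/(r−g_2) = 561497.32333/0.109 = 5151351.59014
P_0 = D_1/(1+r)^1 + D_2/(1+r)^2 + D_3/(1+r)^3 + D_4/(1+r)^4 + TV/(1+r)^4
    = 261172.53521 + 281864.02128 + 304194.79761 + 328294.73756 + 3093199.04105 = 4268725.13271

£4268725.13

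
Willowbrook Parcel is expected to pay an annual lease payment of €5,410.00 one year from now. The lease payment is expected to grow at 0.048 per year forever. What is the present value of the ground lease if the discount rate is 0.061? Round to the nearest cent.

€416153.85

Growing perpetuity: P = D₁ / (r − g) = €5,410.0000 / (0.061 − 0.048) = €416,153.85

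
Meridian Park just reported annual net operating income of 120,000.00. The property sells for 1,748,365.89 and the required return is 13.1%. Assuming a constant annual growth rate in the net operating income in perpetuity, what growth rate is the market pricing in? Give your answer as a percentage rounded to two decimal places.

P = D₀(1+g)/(r−g) ⇒ P(r−g) = D₀(1+g) ⇒ g(P+D₀) = P·r − D₀
g = (P·r − D₀)/(P + D₀) = (1,748,365.89×0.131 − 120,000.00) / (1,748,365.89 + 120,000.00) = 0.058359

5.84%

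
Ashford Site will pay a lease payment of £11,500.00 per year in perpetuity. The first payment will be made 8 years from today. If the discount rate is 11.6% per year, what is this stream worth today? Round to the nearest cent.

Value at end of year 7: C / r = £11,500.00 / 0.116 = £99,137.9310
Discount to today: PV = £99,137.9310 / (1 + 0.116)^7 = £99,137.9310 / 2.156003 = £45,982.28

£45982.28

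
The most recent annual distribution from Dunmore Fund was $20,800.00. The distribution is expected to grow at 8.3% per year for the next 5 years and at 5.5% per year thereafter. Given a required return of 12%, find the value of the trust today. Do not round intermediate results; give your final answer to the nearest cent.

D_1 = 22526.40000
D_2 = 24396.09120
D_3 = 26420.96677
D_4 = 28613.90701
D_5 = 30988.86129
Terminal value at year 5: TV = D_5×(1+g_2)/(r−g_2) = 32693.24866/0.065 = 502973.05638
P_0 = D_1/(1+r)^1 + D_2/(1+r)^2 + D_3/(1+r)^3 + D_4/(1+r)^4 + D_5/(1+r)^5 + TV/(1+r)^5
    = 20112.85714 + 19448.41454 + 18805.92227 + 18184.65520 + 17583.91213 + 285400.41989 = 379536.18118

$379536.18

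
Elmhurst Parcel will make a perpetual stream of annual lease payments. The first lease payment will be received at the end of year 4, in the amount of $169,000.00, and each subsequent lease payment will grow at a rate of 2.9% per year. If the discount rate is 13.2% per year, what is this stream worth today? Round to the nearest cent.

Value at end of year 3: C₁ / (r − g) = $169,000.00 / (0.132 − 0.029) = $1,640,776.6990
Discount to today: PV = $1,640,776.6990 / (1 + 0.132)^3 = $1,640,776.6990 / 1.450572 = $1,131,123.95

$1131123.95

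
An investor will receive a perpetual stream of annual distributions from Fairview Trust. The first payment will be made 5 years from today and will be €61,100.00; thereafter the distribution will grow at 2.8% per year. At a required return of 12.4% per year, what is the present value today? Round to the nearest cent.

Value at end of year 4: C₁ / (r − g) = €61,100.00 / (0.124 − 0.028) = €636,458.3333
Discount to today: PV = €636,458.3333 / (1 + 0.124)^4 = €636,458.3333 / 1.596119 = €398,753.71

€398753.71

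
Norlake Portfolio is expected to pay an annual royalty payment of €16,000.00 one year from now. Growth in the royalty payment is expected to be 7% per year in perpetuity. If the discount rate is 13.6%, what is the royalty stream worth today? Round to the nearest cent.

€242424.24

Growing perpetuity: P = D₁ / (r − g) = €16,000.0000 / (0.136 − 0.07) = €242,424.24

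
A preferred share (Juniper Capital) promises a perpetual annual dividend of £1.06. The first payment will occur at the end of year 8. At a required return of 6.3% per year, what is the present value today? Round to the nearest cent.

Value at end of year 7: C / r = £1.06 / 0.063 = £16.8254
Discount to today: PV = £16.8254 / (1 + 0.063)^7 = £16.8254 / 1.533673 = £10.97

£10.97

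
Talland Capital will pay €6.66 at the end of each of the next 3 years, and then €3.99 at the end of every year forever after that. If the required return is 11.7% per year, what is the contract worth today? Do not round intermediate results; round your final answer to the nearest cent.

€40.55

PV of 3-year annuity: €6.66 × [1 − (1+0.117)^−3] / 0.117 = 16.07902
Perpetuity value at year 3: €3.99 / 0.117 = 34.10256
PV of perpetuity: 34.10256 / (1+0.117)^3 = 24.46964
Total PV = 16.07902 + 24.46964 = 40.54866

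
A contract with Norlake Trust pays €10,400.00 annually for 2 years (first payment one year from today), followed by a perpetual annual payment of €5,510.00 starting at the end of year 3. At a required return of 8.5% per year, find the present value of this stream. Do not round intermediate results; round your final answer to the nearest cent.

€73484.28

PV of 2-year annuity: €10,400.00 × [1 − (1+0.085)^−2] / 0.085 = 18419.58844
Perpetuity value at year 2: €5,510.00 / 0.085 = 64823.52941
PV of perpetuity: 64823.52941 / (1+0.085)^2 = 55064.68977
Total PV = 18419.58844 + 55064.68977 = 73484.27821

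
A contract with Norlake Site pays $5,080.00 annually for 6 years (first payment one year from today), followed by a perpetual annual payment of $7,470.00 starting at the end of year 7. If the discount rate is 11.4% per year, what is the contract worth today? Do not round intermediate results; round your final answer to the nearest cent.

$55530.78

PV of 6-year annuity: $5,080.00 × [1 − (1+0.114)^−6] / 0.114 = 21245.74338
Perpetuity value at year 6: $7,470.00 / 0.114 = 65526.31579
PV of perpetuity: 65526.31579 / (1+0.114)^6 = 34285.03566
Total PV = 21245.74338 + 34285.03566 = 55530.77904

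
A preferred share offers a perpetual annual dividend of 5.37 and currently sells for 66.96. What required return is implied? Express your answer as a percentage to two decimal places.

P = C/r ⇒ r = C/P = 5.37/66.96 = 0.080197

8.02%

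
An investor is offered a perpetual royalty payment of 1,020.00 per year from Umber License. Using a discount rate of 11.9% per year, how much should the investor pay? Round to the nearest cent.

8571.43

Level perpetuity: PV = C / r = 1,020.00 / 0.119 = 8,571.43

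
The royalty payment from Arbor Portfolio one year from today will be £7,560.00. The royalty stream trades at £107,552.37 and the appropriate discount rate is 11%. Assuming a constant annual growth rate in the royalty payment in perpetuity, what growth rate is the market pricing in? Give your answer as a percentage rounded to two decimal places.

3.97%

P = D₁/(r−g) ⇒ g = r − D₁/P = 0.11 − £7,560.00/£107,552.37 = 0.039709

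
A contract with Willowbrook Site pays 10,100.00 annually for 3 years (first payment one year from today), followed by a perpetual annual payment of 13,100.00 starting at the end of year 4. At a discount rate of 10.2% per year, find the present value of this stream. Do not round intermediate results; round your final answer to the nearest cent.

120997.01

PV of 3-year annuity: 10,100.00 × [1 − (1+0.102)^−3] / 0.102 = 25029.03010
Perpetuity value at year 3: 13,100.00 / 0.102 = 128431.37255
PV of perpetuity: 128431.37255 / (1+0.102)^3 = 95967.97708
Total PV = 25029.03010 + 95967.97708 = 120997.00717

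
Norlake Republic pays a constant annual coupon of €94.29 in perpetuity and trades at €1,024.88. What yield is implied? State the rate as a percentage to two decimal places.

P = C/r ⇒ r = C/P = €94.29/€1,024.88 = 0.092001

9.20%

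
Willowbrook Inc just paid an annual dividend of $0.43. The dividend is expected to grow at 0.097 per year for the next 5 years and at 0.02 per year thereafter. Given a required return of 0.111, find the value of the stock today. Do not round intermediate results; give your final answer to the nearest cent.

D_1 = 0.47171
D_2 = 0.51747
D_3 = 0.56766
D_4 = 0.62272
D_5 = 0.68313
Terminal value at year 5: TV = D_5×(1+g_2)/(r−g_2) = 0.69679/0.091 = 7.65703
P_0 = D_1/(1+r)^1 + D_2/(1+r)^2 + D_3/(1+r)^3 + D_4/(1+r)^4 + D_5/(1+r)^5 + TV/(1+r)^5
    = 0.42458 + 0.41923 + 0.41395 + 0.40873 + 0.40358 + 4.52366 = 6.59374

$6.59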